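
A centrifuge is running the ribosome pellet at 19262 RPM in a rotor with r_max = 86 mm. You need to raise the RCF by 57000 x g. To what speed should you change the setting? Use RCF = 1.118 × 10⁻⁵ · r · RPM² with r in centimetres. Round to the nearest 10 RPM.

31050 RPM

r = 86 mm = 8.6 cm
Current RCF = 1.118 × 10⁻⁵ × 8.6 × (19262)² = 1.118 × 10⁻⁵ × 8.6 × 371,024,644 ≈ 35,673.3 × g
Target RCF = 35,673.3 + 57,000 = 92,673.3 × g
N² = 92,673.3 / (9.6148 × 10⁻⁵) = 963,860,923
N ≈ √963,860,923 ≈ 31,046.1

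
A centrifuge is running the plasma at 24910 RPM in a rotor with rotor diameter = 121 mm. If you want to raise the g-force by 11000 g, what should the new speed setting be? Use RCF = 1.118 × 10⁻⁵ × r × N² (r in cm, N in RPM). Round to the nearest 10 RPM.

r = 121 mm / 2 = 60.5 mm = 6.05 cm
Current RCF = 1.118 × 10⁻⁵ × 6.05 × (24910)² = 1.118 × 10⁻⁵ × 6.05 × 620,508,100 ≈ 41,970.5 × g
Target RCF = 41,970.5 + 11,000 = 52,970.5 × g
N² = 52,970.5 / (6.7639 × 10⁻⁵) = 783,135,469
N ≈ √783,135,469 ≈ 27,984.6

N₂ ≈ 27980 RPM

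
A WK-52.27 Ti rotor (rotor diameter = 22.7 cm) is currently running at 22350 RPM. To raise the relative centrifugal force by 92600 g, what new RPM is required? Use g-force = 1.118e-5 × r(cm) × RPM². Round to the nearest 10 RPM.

N₂ ≈ 35060 RPM

r = 22.7 / 2 = 11.35 cm
Current RCF = 1.118 × 10⁻⁵ × 11.35 × (22350)² = 1.118 × 10⁻⁵ × 11.35 × 499,522,500 ≈ 63,385.9 × g
Target RCF = 63,385.9 + 92,600 = 155,985.9 × g
N² = 155,985.9 / (12.6893 × 10⁻⁵) = 1,229,271,118
N ≈ √1,229,271,118 ≈ 35,061.0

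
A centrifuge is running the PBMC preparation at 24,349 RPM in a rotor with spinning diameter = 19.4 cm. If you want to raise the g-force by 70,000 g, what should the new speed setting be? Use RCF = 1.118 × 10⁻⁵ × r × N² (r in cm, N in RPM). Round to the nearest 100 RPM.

r = 19.4 / 2 = 9.7 cm
Current RCF = 1.118 × 10⁻⁵ × 9.7 × (24349)² = 1.118 × 10⁻⁵ × 9.7 × 592,873,801 ≈ 64,294.8 × g
Target RCF = 64,294.8 + 70,000 = 134,294.8 × g
N² = 134,294.8 / (10.8446 × 10⁻⁵) = 1,238,356,417
N ≈ √1,238,356,417 ≈ 35,190.3

N₂ ≈ 35200 RPM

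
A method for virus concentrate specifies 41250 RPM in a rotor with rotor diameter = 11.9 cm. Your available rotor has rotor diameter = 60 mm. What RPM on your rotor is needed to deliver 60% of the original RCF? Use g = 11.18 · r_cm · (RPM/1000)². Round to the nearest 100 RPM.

45000 RPM

Original rotor: r = 11.9 / 2 = 5.95 cm
RCF_original = 11.18 × 5.95 × (41.25)² = 11.18 × 5.95 × 1,701.5625 ≈ 113,189.6 × g
Target RCF = 0.6 × 113,189.6 ≈ 67,913.8 × g
Your rotor: r = 60 mm / 2 = 30 mm = 3 cm
67,913.8 = 11.18 × 3 × (N/1000)²
(N/1000)² = 67,913.8 / 33.54 = 2024.86
N = 1000 × √2024.86 ≈ 44,998.4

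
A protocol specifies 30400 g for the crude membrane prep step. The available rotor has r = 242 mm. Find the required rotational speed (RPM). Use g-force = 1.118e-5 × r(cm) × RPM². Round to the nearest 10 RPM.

10600 RPM

r = 242 mm = 24.2 cm
30,400 = 1.118 × 10⁻⁵ × 24.2 × N²
N² = 30,400 / (27.0556 × 10⁻⁵) = 112,361,212
N ≈ √112,361,212 ≈ 10,600.1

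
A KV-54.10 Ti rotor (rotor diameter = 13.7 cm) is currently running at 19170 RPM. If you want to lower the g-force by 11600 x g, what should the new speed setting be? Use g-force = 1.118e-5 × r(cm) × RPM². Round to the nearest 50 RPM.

14700 RPM

r = 13.7 / 2 = 6.85 cm
Current RCF = 1.118 × 10⁻⁵ × 6.85 × (19170)² = 1.118 × 10⁻⁵ × 6.85 × 367,488,900 ≈ 28,143.4 × g
Target RCF = 28,143.4 − 11,600 = 16,543.4 × g
N² = 16,543.4 / (7.6583 × 10⁻⁵) = 216,019,221
N ≈ √216,019,221 ≈ 14,697.6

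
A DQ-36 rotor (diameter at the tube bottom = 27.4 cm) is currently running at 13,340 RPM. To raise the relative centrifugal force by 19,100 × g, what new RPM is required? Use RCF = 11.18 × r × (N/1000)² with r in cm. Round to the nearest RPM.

N₂ ≈ 17397 RPM

r = 27.4 / 2 = 13.7 cm
Current RCF = 11.18 × 13.7 × (13.34)² = 11.18 × 13.7 × 177.9556 ≈ 27,256.7 × g
Target RCF = 27,256.7 + 19,100 = 46,356.7 × g
(N/1000)² = 46,356.7 / 153.166 = 302.6566
N = 1000 × √302.6566 ≈ 17,397.0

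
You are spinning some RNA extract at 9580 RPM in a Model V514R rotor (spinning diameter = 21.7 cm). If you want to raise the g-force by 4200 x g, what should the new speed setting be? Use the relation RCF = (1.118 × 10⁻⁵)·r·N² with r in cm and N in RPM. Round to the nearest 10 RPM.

N₂ ≈ 11240 RPM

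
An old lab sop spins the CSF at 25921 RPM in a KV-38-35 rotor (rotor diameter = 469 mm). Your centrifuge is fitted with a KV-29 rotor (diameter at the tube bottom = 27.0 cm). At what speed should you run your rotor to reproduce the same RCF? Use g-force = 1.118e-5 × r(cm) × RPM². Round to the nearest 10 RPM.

34160 RPM

Original rotor: r = 469 mm / 2 = 234.5 mm = 23.45 cm
RCF = 1.118 × 10⁻⁵ × r × N²
RCF_original = 1.118 × 10⁻⁵ × 23.45 × (25921)² = 1.118 × 10⁻⁵ × 23.45 × 671,898,241 ≈ 176,152.2 × g
Your rotor: r = 27.0 / 2 = 13.5 cm
176,152.2 = 1.118 × 10⁻⁵ × 13.5 × N²
N² = 176,152.2 / (15.093 × 10⁻⁵) = 1,167,111,906
N ≈ √1,167,111,906 ≈ 34,163.0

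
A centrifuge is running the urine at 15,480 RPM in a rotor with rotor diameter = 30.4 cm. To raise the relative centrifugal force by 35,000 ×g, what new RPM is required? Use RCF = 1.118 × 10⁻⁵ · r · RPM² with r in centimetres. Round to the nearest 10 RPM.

r = 30.4 / 2 = 15.2 cm
Current RCF = 1.118 × 10⁻⁵ × 15.2 × (15480)² = 1.118 × 10⁻⁵ × 15.2 × 239,630,400 ≈ 40,721.8 × g
Target RCF = 40,721.8 + 35,000 = 75,721.8 × g
N² = 75,721.8 / (16.9936 × 10⁻⁵) = 445,590,105
N ≈ √445,590,105 ≈ 21,109.0

N₂ ≈ 21110 RPM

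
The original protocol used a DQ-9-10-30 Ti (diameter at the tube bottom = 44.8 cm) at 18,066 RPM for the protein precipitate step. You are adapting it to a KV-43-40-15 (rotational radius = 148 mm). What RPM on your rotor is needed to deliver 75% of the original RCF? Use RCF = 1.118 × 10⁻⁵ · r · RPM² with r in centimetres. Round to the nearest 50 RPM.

≈ 19250 RPM

Original rotor: r = 44.8 / 2 = 22.4 cm
RCF_original = 1.118 × 10⁻⁵ × 22.4 × (18066)² = 1.118 × 10⁻⁵ × 22.4 × 326,380,356 ≈ 81,736.1 × g
Target RCF = 0.75 × 81,736.1 ≈ 61,302.1 × g
Your rotor: r = 148 mm = 14.8 cm
61,302.1 = 1.118 × 10⁻⁵ × 14.8 × N²
N² = 61,302.1 / (16.5464 × 10⁻⁵) = 370,486,027
N ≈ √370,486,027 ≈ 19,248.0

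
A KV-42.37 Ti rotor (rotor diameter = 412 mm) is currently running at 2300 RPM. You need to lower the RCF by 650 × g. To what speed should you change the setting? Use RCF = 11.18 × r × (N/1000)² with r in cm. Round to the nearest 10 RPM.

1570 RPM

r = 412 mm / 2 = 206 mm = 20.6 cm
Current RCF = 11.18 × 20.6 × (2.3)² = 11.18 × 20.6 × 5.29 ≈ 1,218.3 × g
Target RCF = 1,218.3 − 650 = 568.3 × g
(N/1000)² = 568.3 / 230.308 = 2.467565
N = 1000 × √2.467565 ≈ 1,570.8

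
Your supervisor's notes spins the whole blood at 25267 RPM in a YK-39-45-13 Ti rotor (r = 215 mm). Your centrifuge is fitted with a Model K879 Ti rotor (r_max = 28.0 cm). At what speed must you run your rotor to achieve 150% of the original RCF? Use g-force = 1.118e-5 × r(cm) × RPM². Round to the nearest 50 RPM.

Original rotor: r = 215 mm = 21.5 cm
RCF = 1.118 × 10⁻⁵ × r × N²
RCF_original = 1.118 × 10⁻⁵ × 21.5 × (25267)² = 1.118 × 10⁻⁵ × 21.5 × 638,421,289 ≈ 153,457.3 × g
Target RCF = 1.5 × 153,457.3 ≈ 230,185.9 × g
230,185.9 = 1.118 × 10⁻⁵ × 28 × N²
N² = 230,185.9 / (31.304 × 10⁻⁵) = 735,324,240
N ≈ √735,324,240 ≈ 27,116.9

27100 RPM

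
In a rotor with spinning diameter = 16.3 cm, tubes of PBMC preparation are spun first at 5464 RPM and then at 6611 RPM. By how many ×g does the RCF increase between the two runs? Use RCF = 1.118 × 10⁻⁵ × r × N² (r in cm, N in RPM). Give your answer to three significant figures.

≈ 1260 ×g

r = 16.3 / 2 = 8.15 cm
RCF₁ = 1.118 × 10⁻⁵ × 8.15 × (5464)² = 1.118 × 10⁻⁵ × 8.15 × 29,855,296 ≈ 2,720.3 × g
RCF₂ = 1.118 × 10⁻⁵ × 8.15 × (6611)² = 1.118 × 10⁻⁵ × 8.15 × 43,705,321 ≈ 3,982.3 × g
Increase = 3,982.3 − 2,720.3 = 1,262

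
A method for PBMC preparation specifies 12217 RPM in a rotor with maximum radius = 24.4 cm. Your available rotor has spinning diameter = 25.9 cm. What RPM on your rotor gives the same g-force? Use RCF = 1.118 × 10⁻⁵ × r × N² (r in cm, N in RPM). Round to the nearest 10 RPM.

16770 RPM

RCF_original = 1.118 × 10⁻⁵ × 24.4 × (12217)² = 1.118 × 10⁻⁵ × 24.4 × 149,255,089 ≈ 40,715.6 × g
Your rotor: r = 25.9 / 2 = 12.95 cm
40,715.6 = 1.118 × 10⁻⁵ × 12.95 × N²
N² = 40,715.6 / (14.4781 × 10⁻⁵) = 281,221,984
N ≈ √281,221,984 ≈ 16,769.7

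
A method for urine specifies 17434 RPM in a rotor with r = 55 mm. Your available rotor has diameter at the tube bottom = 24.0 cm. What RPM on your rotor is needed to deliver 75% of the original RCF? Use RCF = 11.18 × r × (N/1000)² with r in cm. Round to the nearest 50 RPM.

Original rotor: r = 55 mm = 5.5 cm
RCF_original = 11.18 × 5.5 × (17.434)² = 11.18 × 5.5 × 303.944356 ≈ 18,689.5 × g
Target RCF = 0.75 × 18,689.5 ≈ 14,017.1 × g
Your rotor: r = 24.0 / 2 = 12 cm
14,017.1 = 11.18 × 12 × (N/1000)²
(N/1000)² = 14,017.1 / 134.16 = 104.4805
N = 1000 × √104.4805 ≈ 10,221.6

10200 RPM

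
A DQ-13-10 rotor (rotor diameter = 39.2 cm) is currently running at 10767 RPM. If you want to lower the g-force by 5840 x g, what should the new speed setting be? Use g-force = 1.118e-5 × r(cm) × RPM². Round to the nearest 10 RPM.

r = 39.2 / 2 = 19.6 cm
Current RCF = 1.118 × 10⁻⁵ × 19.6 × (10767)² = 1.118 × 10⁻⁵ × 19.6 × 115,928,289 ≈ 25,403.1 × g
Target RCF = 25,403.1 − 5,840 = 19,563.1 × g
N² = 19,563.1 / (21.9128 × 10⁻⁵) = 89,277,044
N ≈ √89,277,044 ≈ 9,448.7

9450 RPM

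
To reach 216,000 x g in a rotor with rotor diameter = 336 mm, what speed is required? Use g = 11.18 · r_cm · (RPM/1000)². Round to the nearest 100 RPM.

≈ 33900 RPM

r = 336 mm / 2 = 168 mm = 16.8 cm
RCF = 11.18 × r × (N/1000)²
216,000 = 11.18 × 16.8 × (N/1000)²
(N/1000)² = 216,000 / 187.824 = 1150.013
N = 1000 × √1150.013 ≈ 33,911.8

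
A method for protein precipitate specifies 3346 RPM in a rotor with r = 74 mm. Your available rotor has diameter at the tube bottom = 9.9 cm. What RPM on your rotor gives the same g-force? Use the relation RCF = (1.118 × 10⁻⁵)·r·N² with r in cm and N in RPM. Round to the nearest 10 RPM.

≈ 4090 RPM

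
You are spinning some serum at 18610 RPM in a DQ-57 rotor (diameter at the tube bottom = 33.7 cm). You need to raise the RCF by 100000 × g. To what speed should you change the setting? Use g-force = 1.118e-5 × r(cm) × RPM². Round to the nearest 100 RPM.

≈ 29600 RPM

r = 33.7 / 2 = 16.85 cm
Current RCF = 1.118 × 10⁻⁵ × 16.85 × (18610)² = 1.118 × 10⁻⁵ × 16.85 × 346,332,100 ≈ 65,243.1 × g
Target RCF = 65,243.1 + 100,000 = 165,243.1 × g
N² = 165,243.1 / (18.8383 × 10⁻⁵) = 877,165,668
N ≈ √877,165,668 ≈ 29,617.0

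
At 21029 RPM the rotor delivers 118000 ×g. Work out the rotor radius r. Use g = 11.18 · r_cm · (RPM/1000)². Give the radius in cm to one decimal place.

≈ 23.9 cm

118000 = 11.18 × r × (21.029)²
r = 118000 / (11.18 × 442.218841) = 118000 / 4944.007 ≈ 23.867 cm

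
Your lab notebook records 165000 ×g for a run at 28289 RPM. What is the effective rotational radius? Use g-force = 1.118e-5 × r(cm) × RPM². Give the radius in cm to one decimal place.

165000 = 1.118 × 10⁻⁵ × r × (28289)²
r = 165000 / (1.118 × 10⁻⁵ × 800,267,521) = 165000 / 8946.991 ≈ 18.442 cm

≈ 18.4 cm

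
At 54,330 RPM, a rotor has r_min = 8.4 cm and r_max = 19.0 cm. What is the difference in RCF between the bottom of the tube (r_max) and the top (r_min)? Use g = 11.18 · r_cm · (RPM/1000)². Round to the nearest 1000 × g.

≈ 350000 x g

ΔRCF = 11.18 × (r_max − r_min) × (N/1000)² = 11.18 × 10.6 × 2,951.7489 ≈ 349,805.9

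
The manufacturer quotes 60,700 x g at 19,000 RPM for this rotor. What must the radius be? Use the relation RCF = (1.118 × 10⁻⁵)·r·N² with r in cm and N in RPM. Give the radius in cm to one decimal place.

60700 = 1.118 × 10⁻⁵ × r × (19000)²
r = 60700 / (1.118 × 10⁻⁵ × 361,000,000) = 60700 / 4035.98 ≈ 15.040 cm

15.0 cm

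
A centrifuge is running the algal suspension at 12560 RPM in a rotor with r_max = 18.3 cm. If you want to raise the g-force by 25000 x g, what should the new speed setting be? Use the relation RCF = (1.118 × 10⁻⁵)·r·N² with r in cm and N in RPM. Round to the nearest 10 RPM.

Current RCF = 1.118 × 10⁻⁵ × 18.3 × (12560)² = 1.118 × 10⁻⁵ × 18.3 × 157,753,600 ≈ 32,275.4 × g
Target RCF = 32,275.4 + 25,000 = 57,275.4 × g
N² = 57,275.4 / (20.4594 × 10⁻⁵) = 279,946,626
N ≈ √279,946,626 ≈ 16,731.6

N₂ ≈ 16730 RPM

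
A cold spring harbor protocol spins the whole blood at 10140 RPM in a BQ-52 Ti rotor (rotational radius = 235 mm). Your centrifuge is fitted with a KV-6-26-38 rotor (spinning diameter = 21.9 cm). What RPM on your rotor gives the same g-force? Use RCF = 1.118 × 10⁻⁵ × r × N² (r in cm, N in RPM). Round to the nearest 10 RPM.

14850 RPM

Original rotor: r = 235 mm = 23.5 cm
RCF_original = 1.118 × 10⁻⁵ × 23.5 × (10140)² = 1.118 × 10⁻⁵ × 23.5 × 102,819,600 ≈ 27,013.8 × g
Your rotor: r = 21.9 / 2 = 10.95 cm
27,013.8 = 1.118 × 10⁻⁵ × 10.95 × N²
N² = 27,013.8 / (12.2421 × 10⁻⁵) = 220,663,122
N ≈ √220,663,122 ≈ 14,854.7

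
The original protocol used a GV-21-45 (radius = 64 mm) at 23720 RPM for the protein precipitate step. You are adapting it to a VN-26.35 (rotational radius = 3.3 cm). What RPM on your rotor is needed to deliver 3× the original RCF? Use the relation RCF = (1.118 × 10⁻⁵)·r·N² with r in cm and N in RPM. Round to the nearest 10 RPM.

57210 RPM

Original rotor: r = 64 mm = 6.4 cm
RCF_original = 1.118 × 10⁻⁵ × 6.4 × (23720)² = 1.118 × 10⁻⁵ × 6.4 × 562,638,400 ≈ 40,257.9 × g
Target RCF = 3 × 40,257.9 ≈ 120,773.7 × g
120,773.7 = 1.118 × 10⁻⁵ × 3.3 × N²
N² = 120,773.7 / (3.6894 × 10⁻⁵) = 3,273,532,282
N ≈ √3,273,532,282 ≈ 57,214.8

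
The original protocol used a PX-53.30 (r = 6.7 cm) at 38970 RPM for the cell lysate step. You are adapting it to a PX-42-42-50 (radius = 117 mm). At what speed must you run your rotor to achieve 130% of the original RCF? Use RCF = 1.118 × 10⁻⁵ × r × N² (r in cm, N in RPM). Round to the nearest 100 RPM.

≈ 33600 RPM

RCF_original = 1.118 × 10⁻⁵ × 6.7 × (38970)² = 1.118 × 10⁻⁵ × 6.7 × 1,518,660,900 ≈ 113,756.8 × g
Target RCF = 1.3 × 113,756.8 ≈ 147,883.8 × g
Your rotor: r = 117 mm = 11.7 cm
147,883.8 = 1.118 × 10⁻⁵ × 11.7 × N²
N² = 147,883.8 / (13.0806 × 10⁻⁵) = 1,130,558,231
N ≈ √1,130,558,231 ≈ 33,623.8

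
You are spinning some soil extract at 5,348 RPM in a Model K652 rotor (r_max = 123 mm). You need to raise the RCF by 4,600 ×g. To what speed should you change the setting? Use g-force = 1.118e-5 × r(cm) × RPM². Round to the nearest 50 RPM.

≈ 7900 RPM

r = 123 mm = 12.3 cm
Current RCF = 1.118 × 10⁻⁵ × 12.3 × (5348)² = 1.118 × 10⁻⁵ × 12.3 × 28,601,104 ≈ 3,933.1 × g
Target RCF = 3,933.1 + 4,600 = 8,533.1 × g
N² = 8,533.1 / (13.7514 × 10⁻⁵) = 62,052,591
N ≈ √62,052,591 ≈ 7,877.3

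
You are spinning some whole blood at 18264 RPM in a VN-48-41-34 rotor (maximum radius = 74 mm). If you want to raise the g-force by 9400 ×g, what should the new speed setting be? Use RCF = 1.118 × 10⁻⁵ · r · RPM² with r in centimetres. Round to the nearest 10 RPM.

N₂ ≈ 21150 RPM

r = 74 mm = 7.4 cm
Current RCF = 1.118 × 10⁻⁵ × 7.4 × (18264)² = 1.118 × 10⁻⁵ × 7.4 × 333,573,696 ≈ 27,597.2 × g
Target RCF = 27,597.2 + 9,400 = 36,997.2 × g
N² = 36,997.2 / (8.2732 × 10⁻⁵) = 447,193,347
N ≈ √447,193,347 ≈ 21,146.9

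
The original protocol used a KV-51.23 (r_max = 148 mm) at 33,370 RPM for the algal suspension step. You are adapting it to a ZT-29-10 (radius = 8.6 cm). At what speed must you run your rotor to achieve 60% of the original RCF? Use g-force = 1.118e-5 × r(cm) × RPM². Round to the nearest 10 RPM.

≈ 33910 RPM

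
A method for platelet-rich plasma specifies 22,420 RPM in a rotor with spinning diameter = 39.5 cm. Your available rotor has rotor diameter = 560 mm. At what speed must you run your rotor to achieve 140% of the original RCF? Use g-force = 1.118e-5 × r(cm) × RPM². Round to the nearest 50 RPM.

Original rotor: r = 39.5 / 2 = 19.75 cm
RCF_original = 1.118 × 10⁻⁵ × 19.75 × (22420)² = 1.118 × 10⁻⁵ × 19.75 × 502,656,400 ≈ 110,989 × g
Target RCF = 1.4 × 110,989 ≈ 155,384.6 × g
Your rotor: r = 560 mm / 2 = 280 mm = 28 cm
155,384.6 = 1.118 × 10⁻⁵ × 28 × N²
N² = 155,384.6 / (31.304 × 10⁻⁵) = 496,372,987
N ≈ √496,372,987 ≈ 22,279.4

≈ 22300 RPM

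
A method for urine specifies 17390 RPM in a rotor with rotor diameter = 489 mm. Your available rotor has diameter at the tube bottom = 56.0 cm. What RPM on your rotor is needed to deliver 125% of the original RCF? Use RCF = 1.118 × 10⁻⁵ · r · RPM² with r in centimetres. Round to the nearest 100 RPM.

Original rotor: r = 489 mm / 2 = 244.5 mm = 24.45 cm
RCF_original = 1.118 × 10⁻⁵ × 24.45 × (17390)² = 1.118 × 10⁻⁵ × 24.45 × 302,412,100 ≈ 82,664.6 × g
Target RCF = 1.25 × 82,664.6 ≈ 103,330.8 × g
Your rotor: r = 56.0 / 2 = 28 cm
103,330.8 = 1.118 × 10⁻⁵ × 28 × N²
N² = 103,330.8 / (31.304 × 10⁻⁵) = 330,088,168
N ≈ √330,088,168 ≈ 18,168.3

≈ 18200 RPM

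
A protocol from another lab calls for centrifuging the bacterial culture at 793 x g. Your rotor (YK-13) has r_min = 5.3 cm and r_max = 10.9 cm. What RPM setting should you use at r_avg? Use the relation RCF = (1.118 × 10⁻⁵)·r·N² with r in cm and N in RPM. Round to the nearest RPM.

r_avg = (5.3 + 10.9) / 2 = 8.1 cm
793 = 1.118 × 10⁻⁵ × 8.1 × N²
N² = 793 / (9.0558 × 10⁻⁵) = 8,756,819
N ≈ √8,756,819 ≈ 2,959.2

≈ 2959 RPM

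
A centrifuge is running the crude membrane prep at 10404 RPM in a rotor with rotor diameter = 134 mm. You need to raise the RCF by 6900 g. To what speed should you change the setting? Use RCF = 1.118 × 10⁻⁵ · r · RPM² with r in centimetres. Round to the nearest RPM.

r = 134 mm / 2 = 67 mm = 6.7 cm
Current RCF = 1.118 × 10⁻⁵ × 6.7 × (10404)² = 1.118 × 10⁻⁵ × 6.7 × 108,243,216 ≈ 8,108.1 × g
Target RCF = 8,108.1 + 6,900 = 15,008.1 × g
N² = 15,008.1 / (7.4906 × 10⁻⁵) = 200,359,117
N ≈ √200,359,117 ≈ 14,154.8

≈ 14155 RPM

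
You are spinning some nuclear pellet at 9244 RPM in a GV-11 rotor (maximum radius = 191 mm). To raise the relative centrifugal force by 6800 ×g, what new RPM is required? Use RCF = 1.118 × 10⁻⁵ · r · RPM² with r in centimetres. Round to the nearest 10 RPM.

≈ 10830 RPM

r = 191 mm = 19.1 cm
Current RCF = 1.118 × 10⁻⁵ × 19.1 × (9244)² = 1.118 × 10⁻⁵ × 19.1 × 85,451,536 ≈ 18,247.2 × g
Target RCF = 18,247.2 + 6,800 = 25,047.2 × g
N² = 25,047.2 / (21.3538 × 10⁻⁵) = 117,296,219
N ≈ √117,296,219 ≈ 10,830.3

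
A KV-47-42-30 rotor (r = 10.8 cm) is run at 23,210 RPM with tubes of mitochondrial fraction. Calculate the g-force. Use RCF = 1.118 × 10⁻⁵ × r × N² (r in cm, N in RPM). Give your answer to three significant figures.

RCF = 1.118 × 10⁻⁵ × r × N²
RCF = 1.118 × 10⁻⁵ × 10.8 × (23210)² = 1.118 × 10⁻⁵ × 10.8 × 538,704,100 ≈ 65,045.3 × g

RCF ≈ 65000 x g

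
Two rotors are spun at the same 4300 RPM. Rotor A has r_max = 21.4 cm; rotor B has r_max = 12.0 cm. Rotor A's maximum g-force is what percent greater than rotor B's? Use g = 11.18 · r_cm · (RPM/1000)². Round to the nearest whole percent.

78%

At equal RPM, RCF scales linearly with r: ratio = 21.4 / 12.0 = 1.7833.
So rotor A delivers 78.3% more g-force.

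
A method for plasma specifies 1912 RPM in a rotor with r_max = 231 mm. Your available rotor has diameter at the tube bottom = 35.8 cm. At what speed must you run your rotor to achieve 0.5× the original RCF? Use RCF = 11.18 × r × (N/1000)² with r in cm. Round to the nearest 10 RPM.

Original rotor: r = 231 mm = 23.1 cm
RCF_original = 11.18 × 23.1 × (1.912)² = 11.18 × 23.1 × 3.655744 ≈ 944.1 × g
Target RCF = 0.5 × 944.1 ≈ 472.1 × g
Your rotor: r = 35.8 / 2 = 17.9 cm
472.1 = 11.18 × 17.9 × (N/1000)²
(N/1000)² = 472.1 / 200.122 = 2.359061
N = 1000 × √2.359061 ≈ 1,535.9

≈ 1540 RPM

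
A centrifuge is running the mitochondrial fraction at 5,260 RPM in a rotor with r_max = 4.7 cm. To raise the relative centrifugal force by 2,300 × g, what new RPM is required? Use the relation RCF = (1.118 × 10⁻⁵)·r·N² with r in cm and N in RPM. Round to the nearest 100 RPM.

Current RCF = 1.118 × 10⁻⁵ × 4.7 × (5260)² = 1.118 × 10⁻⁵ × 4.7 × 27,667,600 ≈ 1,453.8 × g
Target RCF = 1,453.8 + 2,300 = 3,753.8 × g
N² = 3,753.8 / (5.2546 × 10⁻⁵) = 71,438,359
N ≈ √71,438,359 ≈ 8,452.1

≈ 8500 RPM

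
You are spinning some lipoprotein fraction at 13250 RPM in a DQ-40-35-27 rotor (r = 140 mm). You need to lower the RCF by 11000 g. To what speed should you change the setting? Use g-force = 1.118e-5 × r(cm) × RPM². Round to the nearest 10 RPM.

10260 RPM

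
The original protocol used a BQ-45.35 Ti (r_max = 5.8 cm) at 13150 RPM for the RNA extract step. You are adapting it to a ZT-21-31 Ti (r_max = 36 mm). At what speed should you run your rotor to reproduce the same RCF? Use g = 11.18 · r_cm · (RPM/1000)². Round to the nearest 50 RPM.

RCF_original = 11.18 × 5.8 × (13.15)² = 11.18 × 5.8 × 172.9225 ≈ 11,213 × g
Your rotor: r = 36 mm = 3.6 cm
11,213 = 11.18 × 3.6 × (N/1000)²
(N/1000)² = 11,213 / 40.248 = 278.5977
N = 1000 × √278.5977 ≈ 16,691.2

≈ 16700 RPM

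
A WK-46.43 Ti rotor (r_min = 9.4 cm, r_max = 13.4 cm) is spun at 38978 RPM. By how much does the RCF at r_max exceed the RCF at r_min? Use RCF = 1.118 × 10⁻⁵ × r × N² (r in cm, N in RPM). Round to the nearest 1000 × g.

ΔRCF = 1.118 × 10⁻⁵ × (r_max − r_min) × N² = 1.118 × 10⁻⁵ × 4.0 × 1,519,284,484 ≈ 67,942.4

≈ 68000 x g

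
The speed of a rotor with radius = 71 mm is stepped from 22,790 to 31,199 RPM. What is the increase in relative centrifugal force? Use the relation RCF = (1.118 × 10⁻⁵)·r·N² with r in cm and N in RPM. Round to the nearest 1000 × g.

≈ 36000 x g

r = 71 mm = 7.1 cm
RCF₁ = 1.118 × 10⁻⁵ × 7.1 × (22790)² = 1.118 × 10⁻⁵ × 7.1 × 519,384,100 ≈ 41,227.7 × g
RCF₂ = 1.118 × 10⁻⁵ × 7.1 × (31199)² = 1.118 × 10⁻⁵ × 7.1 × 973,377,601 ≈ 77,264.8 × g
Increase = 77,264.8 − 41,227.7 = 36,037.1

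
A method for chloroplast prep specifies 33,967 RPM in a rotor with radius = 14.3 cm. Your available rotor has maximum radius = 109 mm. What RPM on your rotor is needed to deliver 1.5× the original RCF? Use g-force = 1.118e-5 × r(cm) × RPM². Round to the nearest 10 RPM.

RCF_original = 1.118 × 10⁻⁵ × 14.3 × (33967)² = 1.118 × 10⁻⁵ × 14.3 × 1,153,757,089 ≈ 184,455.8 × g
Target RCF = 1.5 × 184,455.8 ≈ 276,683.7 × g
Your rotor: r = 109 mm = 10.9 cm
276,683.7 = 1.118 × 10⁻⁵ × 10.9 × N²
N² = 276,683.7 / (12.1862 × 10⁻⁵) = 2,270,467,414
N ≈ √2,270,467,414 ≈ 47,649.4

47650 RPM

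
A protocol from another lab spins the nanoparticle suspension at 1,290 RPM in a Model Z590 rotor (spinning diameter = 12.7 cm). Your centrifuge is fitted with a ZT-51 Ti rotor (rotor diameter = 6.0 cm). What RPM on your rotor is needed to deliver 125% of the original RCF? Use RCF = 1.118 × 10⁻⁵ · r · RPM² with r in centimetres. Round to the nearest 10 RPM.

Original rotor: r = 12.7 / 2 = 6.35 cm
RCF = 1.118 × 10⁻⁵ × r × N²
RCF_original = 1.118 × 10⁻⁵ × 6.35 × (1290)² = 1.118 × 10⁻⁵ × 6.35 × 1,664,100 ≈ 118.1 × g
Target RCF = 1.25 × 118.1 ≈ 147.6 × g
Your rotor: r = 6.0 / 2 = 3 cm
147.6 = 1.118 × 10⁻⁵ × 3 × N²
N² = 147.6 / (3.354 × 10⁻⁵) = 4,400,716
N ≈ √4,400,716 ≈ 2,097.8

2100 RPM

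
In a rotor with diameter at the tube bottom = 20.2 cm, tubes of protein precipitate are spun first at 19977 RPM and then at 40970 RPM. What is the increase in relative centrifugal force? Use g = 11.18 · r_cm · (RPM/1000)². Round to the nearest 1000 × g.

144000 × g

r = 20.2 / 2 = 10.1 cm
RCF₁ = 11.18 × 10.1 × (19.977)² = 11.18 × 10.1 × 399.080529 ≈ 45,063.4 × g
RCF₂ = 11.18 × 10.1 × (40.97)² = 11.18 × 10.1 × 1,678.5409 ≈ 189,537.5 × g
Increase = 189,537.5 − 45,063.4 = 144,474.1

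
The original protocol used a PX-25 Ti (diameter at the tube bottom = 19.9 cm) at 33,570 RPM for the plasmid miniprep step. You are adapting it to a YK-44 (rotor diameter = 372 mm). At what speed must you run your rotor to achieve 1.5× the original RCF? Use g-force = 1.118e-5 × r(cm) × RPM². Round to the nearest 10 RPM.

30070 RPM

Original rotor: r = 19.9 / 2 = 9.95 cm
RCF_original = 1.118 × 10⁻⁵ × 9.95 × (33570)² = 1.118 × 10⁻⁵ × 9.95 × 1,126,944,900 ≈ 125,362.5 × g
Target RCF = 1.5 × 125,362.5 ≈ 188,043.8 × g
Your rotor: r = 372 mm / 2 = 186 mm = 18.6 cm
188,043.8 = 1.118 × 10⁻⁵ × 18.6 × N²
N² = 188,043.8 / (20.7948 × 10⁻⁵) = 904,282,801
N ≈ √904,282,801 ≈ 30,071.3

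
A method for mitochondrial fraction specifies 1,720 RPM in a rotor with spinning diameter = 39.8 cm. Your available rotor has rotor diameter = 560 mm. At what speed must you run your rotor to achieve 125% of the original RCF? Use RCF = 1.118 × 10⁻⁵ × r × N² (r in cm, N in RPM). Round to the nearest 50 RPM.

≈ 1600 RPM

Original rotor: r = 39.8 / 2 = 19.9 cm
RCF_original = 1.118 × 10⁻⁵ × 19.9 × (1720)² = 1.118 × 10⁻⁵ × 19.9 × 2,958,400 ≈ 658.2 × g
Target RCF = 1.25 × 658.2 ≈ 822.8 × g
Your rotor: r = 560 mm / 2 = 280 mm = 28 cm
822.8 = 1.118 × 10⁻⁵ × 28 × N²
N² = 822.8 / (31.304 × 10⁻⁵) = 2,628,418
N ≈ √2,628,418 ≈ 1,621.2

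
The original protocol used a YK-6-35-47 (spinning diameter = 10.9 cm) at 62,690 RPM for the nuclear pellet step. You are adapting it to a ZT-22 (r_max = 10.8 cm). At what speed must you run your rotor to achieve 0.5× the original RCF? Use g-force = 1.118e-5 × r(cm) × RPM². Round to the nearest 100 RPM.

≈ 31500 RPM

Original rotor: r = 10.9 / 2 = 5.45 cm
RCF_original = 1.118 × 10⁻⁵ × 5.45 × (62690)² = 1.118 × 10⁻⁵ × 5.45 × 3,930,036,100 ≈ 239,461 × g
Target RCF = 0.5 × 239,461 ≈ 119,730.5 × g
119,730.5 = 1.118 × 10⁻⁵ × 10.8 × N²
N² = 119,730.5 / (12.0744 × 10⁻⁵) = 991,606,208
N ≈ √991,606,208 ≈ 31,489.8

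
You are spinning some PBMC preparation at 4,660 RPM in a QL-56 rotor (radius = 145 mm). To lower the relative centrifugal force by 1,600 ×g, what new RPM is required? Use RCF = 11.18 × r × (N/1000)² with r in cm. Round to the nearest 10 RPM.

N₂ ≈ 3440 RPM

r = 145 mm = 14.5 cm
Current RCF = 11.18 × 14.5 × (4.66)² = 11.18 × 14.5 × 21.7156 ≈ 3,520.3 × g
Target RCF = 3,520.3 − 1,600 = 1,920.3 × g
(N/1000)² = 1,920.3 / 162.11 = 11.84566
N = 1000 × √11.84566 ≈ 3,441.8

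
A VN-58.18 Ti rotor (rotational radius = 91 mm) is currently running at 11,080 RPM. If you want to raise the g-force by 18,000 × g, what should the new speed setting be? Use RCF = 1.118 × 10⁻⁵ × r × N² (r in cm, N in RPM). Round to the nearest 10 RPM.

r = 91 mm = 9.1 cm
Current RCF = 1.118 × 10⁻⁵ × 9.1 × (11080)² = 1.118 × 10⁻⁵ × 9.1 × 122,766,400 ≈ 12,490 × g
Target RCF = 12,490 + 18,000 = 30,490 × g
N² = 30,490 / (10.1738 × 10⁻⁵) = 299,691,364
N ≈ √299,691,364 ≈ 17,311.6

17310 RPM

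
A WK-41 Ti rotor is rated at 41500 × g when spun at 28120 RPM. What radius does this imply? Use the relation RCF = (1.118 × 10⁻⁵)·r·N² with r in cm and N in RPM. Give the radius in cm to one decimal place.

41500 = 1.118 × 10⁻⁵ × r × (28120)²
r = 41500 / (1.118 × 10⁻⁵ × 790,734,400) = 41500 / 8840.411 ≈ 4.694 cm

4.7 cm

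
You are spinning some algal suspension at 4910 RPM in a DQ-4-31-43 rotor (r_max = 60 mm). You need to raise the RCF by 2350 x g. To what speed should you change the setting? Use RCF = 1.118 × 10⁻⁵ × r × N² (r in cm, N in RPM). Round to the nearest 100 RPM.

7700 RPM

r = 60 mm = 6.0 cm
Current RCF = 1.118 × 10⁻⁵ × 6 × (4910)² = 1.118 × 10⁻⁵ × 6 × 24,108,100 ≈ 1,617.2 × g
Target RCF = 1,617.2 + 2,350 = 3,967.2 × g
N² = 3,967.2 / (6.708 × 10⁻⁵) = 59,141,324
N ≈ √59,141,324 ≈ 7,690.3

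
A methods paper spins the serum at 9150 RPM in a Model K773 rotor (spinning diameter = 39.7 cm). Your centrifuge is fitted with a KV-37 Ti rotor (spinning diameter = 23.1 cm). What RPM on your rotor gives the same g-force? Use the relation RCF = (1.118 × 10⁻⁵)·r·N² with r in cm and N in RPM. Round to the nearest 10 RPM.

12000 RPM

Original rotor: r = 39.7 / 2 = 19.85 cm
RCF = 1.118 × 10⁻⁵ × r × N²
RCF_original = 1.118 × 10⁻⁵ × 19.85 × (9150)² = 1.118 × 10⁻⁵ × 19.85 × 83,722,500 ≈ 18,579.9 × g
Your rotor: r = 23.1 / 2 = 11.55 cm
18,579.9 = 1.118 × 10⁻⁵ × 11.55 × N²
N² = 18,579.9 / (12.9129 × 10⁻⁵) = 143,886,346
N ≈ √143,886,346 ≈ 11,995.3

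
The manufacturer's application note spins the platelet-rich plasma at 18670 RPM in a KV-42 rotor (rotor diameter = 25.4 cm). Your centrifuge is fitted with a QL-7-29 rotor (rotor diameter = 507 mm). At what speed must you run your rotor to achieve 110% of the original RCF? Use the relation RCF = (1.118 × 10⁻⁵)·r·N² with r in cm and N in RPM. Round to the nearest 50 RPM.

Original rotor: r = 25.4 / 2 = 12.7 cm
RCF_original = 1.118 × 10⁻⁵ × 12.7 × (18670)² = 1.118 × 10⁻⁵ × 12.7 × 348,568,900 ≈ 49,491.9 × g
Target RCF = 1.1 × 49,491.9 ≈ 54,441.1 × g
Your rotor: r = 507 mm / 2 = 253.5 mm = 25.35 cm
54,441.1 = 1.118 × 10⁻⁵ × 25.35 × N²
N² = 54,441.1 / (28.3413 × 10⁻⁵) = 192,091,047
N ≈ √192,091,047 ≈ 13,859.7

13850 RPM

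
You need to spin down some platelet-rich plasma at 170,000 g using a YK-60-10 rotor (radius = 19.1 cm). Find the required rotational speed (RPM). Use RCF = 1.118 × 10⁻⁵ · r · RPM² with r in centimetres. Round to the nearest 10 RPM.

RCF = 1.118 × 10⁻⁵ × r × N²
170,000 = 1.118 × 10⁻⁵ × 19.1 × N²
N² = 170,000 / (21.3538 × 10⁻⁵) = 796,111,231
N ≈ √796,111,231 ≈ 28,215.4

N ≈ 28220 RPM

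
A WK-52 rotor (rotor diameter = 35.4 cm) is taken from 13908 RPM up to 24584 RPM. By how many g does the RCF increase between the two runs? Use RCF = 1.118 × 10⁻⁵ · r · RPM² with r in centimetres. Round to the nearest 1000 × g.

r = 35.4 / 2 = 17.7 cm
RCF₁ = 1.118 × 10⁻⁵ × 17.7 × (13908)² = 1.118 × 10⁻⁵ × 17.7 × 193,432,464 ≈ 38,277.6 × g
RCF₂ = 1.118 × 10⁻⁵ × 17.7 × (24584)² = 1.118 × 10⁻⁵ × 17.7 × 604,373,056 ≈ 119,597 × g
Increase = 119,597 − 38,277.6 = 81,319.4

81000 g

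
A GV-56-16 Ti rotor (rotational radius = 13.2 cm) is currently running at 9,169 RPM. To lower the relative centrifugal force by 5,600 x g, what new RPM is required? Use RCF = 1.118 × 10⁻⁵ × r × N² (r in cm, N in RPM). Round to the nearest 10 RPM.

Current RCF = 1.118 × 10⁻⁵ × 13.2 × (9169)² = 1.118 × 10⁻⁵ × 13.2 × 84,070,561 ≈ 12,406.8 × g
Target RCF = 12,406.8 − 5,600 = 6,806.8 × g
N² = 6,806.8 / (14.7576 × 10⁻⁵) = 46,124,031
N ≈ √46,124,031 ≈ 6,791.5

≈ 6790 RPM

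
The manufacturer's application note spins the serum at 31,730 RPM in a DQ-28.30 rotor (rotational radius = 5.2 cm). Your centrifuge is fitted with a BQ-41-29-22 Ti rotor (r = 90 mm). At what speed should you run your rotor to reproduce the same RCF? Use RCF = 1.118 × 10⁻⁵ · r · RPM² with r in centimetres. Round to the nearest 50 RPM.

≈ 24100 RPM

RCF_original = 1.118 × 10⁻⁵ × 5.2 × (31730)² = 1.118 × 10⁻⁵ × 5.2 × 1,006,792,900 ≈ 58,530.9 × g
Your rotor: r = 90 mm = 9.0 cm
58,530.9 = 1.118 × 10⁻⁵ × 9 × N²
N² = 58,530.9 / (10.062 × 10⁻⁵) = 581,702,445
N ≈ √581,702,445 ≈ 24,118.5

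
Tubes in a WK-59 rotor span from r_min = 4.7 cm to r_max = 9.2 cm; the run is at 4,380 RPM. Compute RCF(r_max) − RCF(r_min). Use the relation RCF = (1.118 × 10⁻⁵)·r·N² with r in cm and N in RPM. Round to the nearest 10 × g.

970 g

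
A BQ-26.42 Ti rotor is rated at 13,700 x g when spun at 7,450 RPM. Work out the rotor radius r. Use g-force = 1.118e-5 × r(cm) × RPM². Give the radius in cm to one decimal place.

13700 = 1.118 × 10⁻⁵ × r × (7450)²
r = 13700 / (1.118 × 10⁻⁵ × 55,502,500) = 13700 / 620.518 ≈ 22.078 cm

r ≈ 22.1 cm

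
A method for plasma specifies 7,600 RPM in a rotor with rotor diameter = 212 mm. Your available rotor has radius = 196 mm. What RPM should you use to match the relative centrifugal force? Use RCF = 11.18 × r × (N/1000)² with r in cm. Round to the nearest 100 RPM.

Original rotor: r = 212 mm / 2 = 106 mm = 10.6 cm
RCF = 11.18 × r × (N/1000)²
RCF_original = 11.18 × 10.6 × (7.6)² = 11.18 × 10.6 × 57.76 ≈ 6,845 × g
Your rotor: r = 196 mm = 19.6 cm
6,845 = 11.18 × 19.6 × (N/1000)²
(N/1000)² = 6,845 / 219.128 = 31.23745
N = 1000 × √31.23745 ≈ 5,589.0

5600 RPM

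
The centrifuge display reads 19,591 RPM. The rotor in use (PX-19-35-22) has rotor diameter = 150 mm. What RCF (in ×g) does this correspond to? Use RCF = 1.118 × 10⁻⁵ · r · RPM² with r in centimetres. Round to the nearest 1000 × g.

r = 150 mm / 2 = 75 mm = 7.5 cm
RCF = 1.118 × 10⁻⁵ × 7.5 × (19591)² = 1.118 × 10⁻⁵ × 7.5 × 383,807,281 ≈ 32,182.2 × g

≈ 32000 ×g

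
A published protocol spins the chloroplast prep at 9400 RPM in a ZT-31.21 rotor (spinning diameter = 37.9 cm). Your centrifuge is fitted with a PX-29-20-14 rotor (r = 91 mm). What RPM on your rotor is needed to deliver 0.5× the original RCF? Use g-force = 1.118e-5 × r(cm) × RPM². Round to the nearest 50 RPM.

Original rotor: r = 37.9 / 2 = 18.95 cm
RCF_original = 1.118 × 10⁻⁵ × 18.95 × (9400)² = 1.118 × 10⁻⁵ × 18.95 × 88,360,000 ≈ 18,720 × g
Target RCF = 0.5 × 18,720 ≈ 9,360 × g
Your rotor: r = 91 mm = 9.1 cm
9,360 = 1.118 × 10⁻⁵ × 9.1 × N²
N² = 9,360 / (10.1738 × 10⁻⁵) = 92,001,022
N ≈ √92,001,022 ≈ 9,591.7

9600 RPM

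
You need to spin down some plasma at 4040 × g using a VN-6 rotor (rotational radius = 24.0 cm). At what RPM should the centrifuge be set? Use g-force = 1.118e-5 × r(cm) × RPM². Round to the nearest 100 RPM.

3900 RPM

RCF = 1.118 × 10⁻⁵ × r × N²
4,040 = 1.118 × 10⁻⁵ × 24 × N²
N² = 4,040 / (26.832 × 10⁻⁵) = 15,056,649
N ≈ √15,056,649 ≈ 3,880.3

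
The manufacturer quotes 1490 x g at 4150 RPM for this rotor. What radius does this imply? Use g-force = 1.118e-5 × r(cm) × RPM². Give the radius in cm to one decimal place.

1490 = 1.118 × 10⁻⁵ × r × (4150)²
r = 1490 / (1.118 × 10⁻⁵ × 17,222,500) = 1490 / 192.5476 ≈ 7.738 cm

≈ 7.7 cm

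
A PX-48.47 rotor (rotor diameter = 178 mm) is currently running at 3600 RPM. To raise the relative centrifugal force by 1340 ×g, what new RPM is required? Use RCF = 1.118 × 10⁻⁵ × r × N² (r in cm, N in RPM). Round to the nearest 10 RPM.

r = 178 mm / 2 = 89 mm = 8.9 cm
Current RCF = 1.118 × 10⁻⁵ × 8.9 × (3600)² = 1.118 × 10⁻⁵ × 8.9 × 12,960,000 ≈ 1,289.5 × g
Target RCF = 1,289.5 + 1,340 = 2,629.5 × g
N² = 2,629.5 / (9.9502 × 10⁻⁵) = 26,426,604
N ≈ √26,426,604 ≈ 5,140.7

N₂ ≈ 5140 RPM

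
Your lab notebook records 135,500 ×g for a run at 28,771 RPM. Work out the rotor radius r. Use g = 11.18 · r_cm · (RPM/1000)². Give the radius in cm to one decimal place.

≈ 14.6 cm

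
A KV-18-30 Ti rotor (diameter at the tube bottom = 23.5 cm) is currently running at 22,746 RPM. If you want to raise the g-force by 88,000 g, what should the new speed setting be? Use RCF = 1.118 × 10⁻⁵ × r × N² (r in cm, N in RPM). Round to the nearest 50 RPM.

34450 RPM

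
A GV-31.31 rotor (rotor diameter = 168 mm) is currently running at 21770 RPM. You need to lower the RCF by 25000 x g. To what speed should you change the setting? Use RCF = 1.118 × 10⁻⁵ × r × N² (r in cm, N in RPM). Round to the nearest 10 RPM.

N₂ ≈ 14410 RPM

r = 168 mm / 2 = 84 mm = 8.4 cm
Current RCF = 1.118 × 10⁻⁵ × 8.4 × (21770)² = 1.118 × 10⁻⁵ × 8.4 × 473,932,900 ≈ 44,508 × g
Target RCF = 44,508 − 25,000 = 19,508 × g
N² = 19,508 / (9.3912 × 10⁻⁵) = 207,726,382
N ≈ √207,726,382 ≈ 14,412.7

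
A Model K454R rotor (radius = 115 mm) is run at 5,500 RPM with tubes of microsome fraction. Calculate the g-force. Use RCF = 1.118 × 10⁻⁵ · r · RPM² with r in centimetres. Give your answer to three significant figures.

r = 115 mm = 11.5 cm
RCF = 1.118 × 10⁻⁵ × 11.5 × (5500)² = 1.118 × 10⁻⁵ × 11.5 × 30,250,000 ≈ 3,889.2 × g

3890 × g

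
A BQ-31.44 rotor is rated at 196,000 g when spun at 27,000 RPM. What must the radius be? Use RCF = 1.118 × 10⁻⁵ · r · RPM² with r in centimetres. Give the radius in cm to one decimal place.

196000 = 1.118 × 10⁻⁵ × r × (27000)²
r = 196000 / (1.118 × 10⁻⁵ × 729,000,000) = 196000 / 8150.22 ≈ 24.048 cm

r ≈ 24.0 cm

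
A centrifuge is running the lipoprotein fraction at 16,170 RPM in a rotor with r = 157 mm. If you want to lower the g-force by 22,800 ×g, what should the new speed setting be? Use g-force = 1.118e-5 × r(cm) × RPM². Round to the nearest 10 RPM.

11470 RPM

r = 157 mm = 15.7 cm
Current RCF = 1.118 × 10⁻⁵ × 15.7 × (16170)² = 1.118 × 10⁻⁵ × 15.7 × 261,468,900 ≈ 45,894.6 × g
Target RCF = 45,894.6 − 22,800 = 23,094.6 × g
N² = 23,094.6 / (17.5526 × 10⁻⁵) = 131,573,670
N ≈ √131,573,670 ≈ 11,470.6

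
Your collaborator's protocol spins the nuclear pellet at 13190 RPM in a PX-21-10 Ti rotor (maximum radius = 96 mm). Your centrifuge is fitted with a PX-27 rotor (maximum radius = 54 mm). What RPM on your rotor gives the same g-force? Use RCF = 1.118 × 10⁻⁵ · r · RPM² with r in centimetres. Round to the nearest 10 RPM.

≈ 17590 RPM

Original rotor: r = 96 mm = 9.6 cm
RCF_original = 1.118 × 10⁻⁵ × 9.6 × (13190)² = 1.118 × 10⁻⁵ × 9.6 × 173,976,100 ≈ 18,672.5 × g
Your rotor: r = 54 mm = 5.4 cm
18,672.5 = 1.118 × 10⁻⁵ × 5.4 × N²
N² = 18,672.5 / (6.0372 × 10⁻⁵) = 309,290,731
N ≈ √309,290,731 ≈ 17,586.7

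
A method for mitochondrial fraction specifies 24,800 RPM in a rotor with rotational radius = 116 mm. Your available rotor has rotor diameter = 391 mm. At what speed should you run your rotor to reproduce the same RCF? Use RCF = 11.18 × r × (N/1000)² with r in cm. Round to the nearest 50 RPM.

Original rotor: r = 116 mm = 11.6 cm
RCF_original = 11.18 × 11.6 × (24.8)² = 11.18 × 11.6 × 615.04 ≈ 79,763.3 × g
Your rotor: r = 391 mm / 2 = 195.5 mm = 19.55 cm
79,763.3 = 11.18 × 19.55 × (N/1000)²
(N/1000)² = 79,763.3 / 218.569 = 364.9342
N = 1000 × √364.9342 ≈ 19,103.3

19100 RPM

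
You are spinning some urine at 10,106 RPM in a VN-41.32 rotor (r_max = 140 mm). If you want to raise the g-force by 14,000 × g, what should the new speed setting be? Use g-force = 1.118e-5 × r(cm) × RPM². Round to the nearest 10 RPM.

r = 140 mm = 14.0 cm
Current RCF = 1.118 × 10⁻⁵ × 14 × (10106)² = 1.118 × 10⁻⁵ × 14 × 102,131,236 ≈ 15,985.6 × g
Target RCF = 15,985.6 + 14,000 = 29,985.6 × g
N² = 29,985.6 / (15.652 × 10⁻⁵) = 191,576,795
N ≈ √191,576,795 ≈ 13,841.1

N₂ ≈ 13840 RPM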